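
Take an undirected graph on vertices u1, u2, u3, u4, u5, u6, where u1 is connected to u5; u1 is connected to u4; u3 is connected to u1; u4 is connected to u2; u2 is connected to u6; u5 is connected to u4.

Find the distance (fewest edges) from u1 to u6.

Distance 0: u1.
Distance 1: u3, u4, u5.
Distance 2: u2.
Distance 3: u6 — contains u6.

3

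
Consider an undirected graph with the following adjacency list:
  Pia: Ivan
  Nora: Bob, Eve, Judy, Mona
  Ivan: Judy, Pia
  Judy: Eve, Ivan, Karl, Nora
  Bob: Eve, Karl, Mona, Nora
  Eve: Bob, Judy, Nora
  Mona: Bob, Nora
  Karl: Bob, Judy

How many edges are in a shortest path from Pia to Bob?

4

Distance 0: Pia.
Distance 1: Ivan.
Distance 2: Judy.
Distance 3: Eve, Karl, Nora.
Distance 4: Bob, Mona — contains Bob.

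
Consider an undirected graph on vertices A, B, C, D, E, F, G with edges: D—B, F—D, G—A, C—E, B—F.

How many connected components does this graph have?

From A: component {A, G}.
From B: component {B, D, F}.
From C: component {C, E}.
That's 3 components.

3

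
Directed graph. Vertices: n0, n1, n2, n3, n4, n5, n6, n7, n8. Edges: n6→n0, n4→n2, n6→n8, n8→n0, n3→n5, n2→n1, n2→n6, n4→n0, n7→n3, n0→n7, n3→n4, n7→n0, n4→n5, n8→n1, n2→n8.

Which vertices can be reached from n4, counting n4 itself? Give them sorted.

Start at n4.
Its neighbours: n0, n2, n5.
Then their neighbours: n1, n6, n7, n8.
Then next layer: n3.
Every vertex is now reached.

n0, n1, n2, n3, n4, n5, n6, n7, n8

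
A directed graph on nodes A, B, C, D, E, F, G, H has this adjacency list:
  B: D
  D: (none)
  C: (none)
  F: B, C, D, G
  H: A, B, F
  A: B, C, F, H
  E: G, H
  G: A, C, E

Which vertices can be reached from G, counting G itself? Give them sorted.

A, B, C, D, E, F, G, H

Start at G.
Its neighbours: A, C, E.
Then their neighbours: B, F, H.
Then next layer: D.
Every vertex is now reached.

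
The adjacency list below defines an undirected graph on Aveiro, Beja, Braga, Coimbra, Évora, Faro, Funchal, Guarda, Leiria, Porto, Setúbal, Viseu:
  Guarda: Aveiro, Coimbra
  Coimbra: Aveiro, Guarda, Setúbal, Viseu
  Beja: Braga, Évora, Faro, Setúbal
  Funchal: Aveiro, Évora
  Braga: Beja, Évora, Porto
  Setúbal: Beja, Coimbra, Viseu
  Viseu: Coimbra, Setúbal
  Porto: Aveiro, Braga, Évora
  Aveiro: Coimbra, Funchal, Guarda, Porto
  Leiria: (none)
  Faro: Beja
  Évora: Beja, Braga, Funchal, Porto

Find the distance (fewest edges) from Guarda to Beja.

3

Distance 0: Guarda.
Distance 1: Aveiro, Coimbra.
Distance 2: Funchal, Porto, Setúbal, Viseu.
Distance 3: Beja, Braga, Évora — contains Beja.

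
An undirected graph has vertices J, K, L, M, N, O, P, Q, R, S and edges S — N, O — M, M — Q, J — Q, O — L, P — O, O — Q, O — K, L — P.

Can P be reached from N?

Explore from N.
Distance 1: reach S.
The search is exhausted without reaching P; it lies in a different component.

No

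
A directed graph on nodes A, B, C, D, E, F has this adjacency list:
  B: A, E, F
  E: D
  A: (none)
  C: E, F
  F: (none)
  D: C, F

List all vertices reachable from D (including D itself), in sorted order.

Start at D.
Its neighbours: C, F.
Then their neighbours: E.
Nothing further is reachable.

C, D, E, F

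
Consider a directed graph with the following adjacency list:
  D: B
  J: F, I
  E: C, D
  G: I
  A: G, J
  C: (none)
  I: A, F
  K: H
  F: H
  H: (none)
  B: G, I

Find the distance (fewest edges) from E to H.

Distance 0: E.
Distance 1: C, D.
Distance 2: B.
Distance 3: G, I.
Distance 4: A, F.
Distance 5: H, J — contains H.

5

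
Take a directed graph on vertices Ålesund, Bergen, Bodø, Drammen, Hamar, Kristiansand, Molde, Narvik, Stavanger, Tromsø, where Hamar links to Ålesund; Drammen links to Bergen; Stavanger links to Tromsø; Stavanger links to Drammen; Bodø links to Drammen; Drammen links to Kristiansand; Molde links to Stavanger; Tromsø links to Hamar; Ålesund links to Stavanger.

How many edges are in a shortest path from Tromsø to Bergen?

Distance 0: Tromsø.
Distance 1: Hamar.
Distance 2: Ålesund.
Distance 3: Stavanger.
Distance 4: Drammen.
Distance 5: Bergen, Kristiansand — contains Bergen.

5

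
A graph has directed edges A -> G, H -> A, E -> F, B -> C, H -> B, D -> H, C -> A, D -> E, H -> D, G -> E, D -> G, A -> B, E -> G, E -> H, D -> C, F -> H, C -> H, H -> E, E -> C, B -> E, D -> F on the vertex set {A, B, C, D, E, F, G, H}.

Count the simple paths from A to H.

A→B→C→H
A→B→E→C→H
A→B→E→F→H
A→B→E→H
A→G→E→C→H
A→G→E→F→H
A→G→E→H

7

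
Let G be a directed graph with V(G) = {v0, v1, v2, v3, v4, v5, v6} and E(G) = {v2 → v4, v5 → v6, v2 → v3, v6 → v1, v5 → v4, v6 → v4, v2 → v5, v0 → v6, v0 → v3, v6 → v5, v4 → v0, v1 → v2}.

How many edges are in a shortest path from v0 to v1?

2

Distance 0: v0.
Distance 1: v3, v6.
Distance 2: v1, v4, v5 — contains v1.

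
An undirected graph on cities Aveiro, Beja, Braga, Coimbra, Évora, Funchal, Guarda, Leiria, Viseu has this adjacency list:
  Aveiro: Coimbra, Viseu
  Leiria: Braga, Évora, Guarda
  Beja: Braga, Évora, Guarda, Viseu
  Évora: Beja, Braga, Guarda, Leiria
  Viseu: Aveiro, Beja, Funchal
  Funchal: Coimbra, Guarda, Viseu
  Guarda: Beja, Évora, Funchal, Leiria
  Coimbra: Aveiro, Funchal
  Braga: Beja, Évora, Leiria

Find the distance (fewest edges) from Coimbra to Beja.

Distance 0: Coimbra.
Distance 1: Aveiro, Funchal.
Distance 2: Guarda, Viseu.
Distance 3: Beja, Évora, Leiria — contains Beja.

3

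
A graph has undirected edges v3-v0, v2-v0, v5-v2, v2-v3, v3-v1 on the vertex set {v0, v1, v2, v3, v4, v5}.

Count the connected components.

2

From v0: component {v0, v1, v2, v3, v5}.
From v4: component {v4}.
That's 2 components.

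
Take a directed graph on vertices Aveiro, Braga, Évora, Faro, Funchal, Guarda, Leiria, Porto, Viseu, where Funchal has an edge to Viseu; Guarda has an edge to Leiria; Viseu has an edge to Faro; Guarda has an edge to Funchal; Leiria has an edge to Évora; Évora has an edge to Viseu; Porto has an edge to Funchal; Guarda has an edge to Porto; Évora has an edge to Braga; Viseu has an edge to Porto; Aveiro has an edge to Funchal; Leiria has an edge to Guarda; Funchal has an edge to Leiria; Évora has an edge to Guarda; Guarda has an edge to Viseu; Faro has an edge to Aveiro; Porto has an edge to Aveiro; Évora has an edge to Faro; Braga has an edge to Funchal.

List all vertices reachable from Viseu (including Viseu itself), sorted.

Start at Viseu.
Its neighbours: Faro, Porto.
Then their neighbours: Aveiro, Funchal.
Then next layer: Leiria.
Then next layer: Évora, Guarda.
Then next layer: Braga.
Every vertex is now reached.

Aveiro, Braga, Évora, Faro, Funchal, Guarda, Leiria, Porto, Viseu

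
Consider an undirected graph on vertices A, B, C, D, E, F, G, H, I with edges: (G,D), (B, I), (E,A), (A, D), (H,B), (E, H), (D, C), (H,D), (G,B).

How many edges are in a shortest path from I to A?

Distance 0: I.
Distance 1: B.
Distance 2: G, H.
Distance 3: D, E.
Distance 4: A, C — contains A.

4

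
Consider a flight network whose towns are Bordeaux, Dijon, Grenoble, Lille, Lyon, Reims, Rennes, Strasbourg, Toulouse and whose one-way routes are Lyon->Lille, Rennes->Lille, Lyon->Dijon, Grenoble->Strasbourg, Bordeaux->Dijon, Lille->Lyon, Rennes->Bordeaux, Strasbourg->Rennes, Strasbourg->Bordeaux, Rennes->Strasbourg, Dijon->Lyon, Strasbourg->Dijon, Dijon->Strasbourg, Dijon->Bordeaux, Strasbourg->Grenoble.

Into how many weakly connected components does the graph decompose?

From Bordeaux: component {Bordeaux, Dijon, Grenoble, Lille, Lyon, Rennes, Strasbourg}.
From Reims: component {Reims}.
From Toulouse: component {Toulouse}.
That's 3 components.

3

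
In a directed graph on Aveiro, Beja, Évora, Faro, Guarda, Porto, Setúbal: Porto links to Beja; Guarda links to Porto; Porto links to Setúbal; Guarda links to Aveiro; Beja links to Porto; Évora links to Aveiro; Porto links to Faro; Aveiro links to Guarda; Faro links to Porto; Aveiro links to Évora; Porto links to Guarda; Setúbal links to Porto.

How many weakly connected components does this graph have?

1

From Aveiro: component {Aveiro, Beja, Évora, Faro, Guarda, Porto, Setúbal}.
That's 1 component.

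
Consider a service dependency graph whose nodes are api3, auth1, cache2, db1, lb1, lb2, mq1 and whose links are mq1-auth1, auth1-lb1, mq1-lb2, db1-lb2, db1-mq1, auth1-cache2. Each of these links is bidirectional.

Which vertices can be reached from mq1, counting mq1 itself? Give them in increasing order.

Start at mq1.
Its neighbours: auth1, db1, lb2.
Then their neighbours: cache2, lb1.
Nothing further is reachable.

auth1, cache2, db1, lb1, lb2, mq1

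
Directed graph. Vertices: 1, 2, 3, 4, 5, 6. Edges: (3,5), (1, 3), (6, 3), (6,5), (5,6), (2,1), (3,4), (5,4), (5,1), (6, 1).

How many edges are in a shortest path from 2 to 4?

Distance 0: 2.
Distance 1: 1.
Distance 2: 3.
Distance 3: 4, 5 — contains 4.

3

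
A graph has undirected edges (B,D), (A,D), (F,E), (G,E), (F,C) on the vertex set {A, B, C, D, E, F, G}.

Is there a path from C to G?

Yes

Explore from C.
Distance 1: reach F.
Distance 2: reach E.
Distance 3: reach G.
Found G.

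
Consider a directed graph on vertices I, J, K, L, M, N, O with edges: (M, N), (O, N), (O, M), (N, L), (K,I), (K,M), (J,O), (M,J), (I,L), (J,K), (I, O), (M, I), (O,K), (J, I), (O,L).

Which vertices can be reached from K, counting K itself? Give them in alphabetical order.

I, J, K, L, M, N, O

Start at K.
Its neighbours: I, M.
Then their neighbours: J, L, N, O.
Every vertex is now reached.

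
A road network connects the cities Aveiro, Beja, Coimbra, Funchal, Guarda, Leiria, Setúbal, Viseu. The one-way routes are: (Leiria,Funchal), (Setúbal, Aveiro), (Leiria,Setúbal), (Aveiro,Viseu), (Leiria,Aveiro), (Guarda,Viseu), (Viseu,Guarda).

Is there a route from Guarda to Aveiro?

No

Explore from Guarda.
Distance 1: reach Viseu.
The search from Guarda is exhausted; no directed path reaches Aveiro.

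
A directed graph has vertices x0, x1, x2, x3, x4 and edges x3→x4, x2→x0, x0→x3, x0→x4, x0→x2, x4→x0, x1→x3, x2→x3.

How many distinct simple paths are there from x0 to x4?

x0→x2→x3→x4
x0→x3→x4
x0→x4

3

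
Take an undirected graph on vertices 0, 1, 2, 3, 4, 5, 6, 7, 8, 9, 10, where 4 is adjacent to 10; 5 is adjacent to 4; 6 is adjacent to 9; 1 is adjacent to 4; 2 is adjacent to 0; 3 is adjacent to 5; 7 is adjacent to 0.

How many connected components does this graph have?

4

From 0: component {0, 2, 7}.
From 1: component {1, 3, 4, 5, 10}.
From 6: component {6, 9}.
From 8: component {8}.
That's 4 components.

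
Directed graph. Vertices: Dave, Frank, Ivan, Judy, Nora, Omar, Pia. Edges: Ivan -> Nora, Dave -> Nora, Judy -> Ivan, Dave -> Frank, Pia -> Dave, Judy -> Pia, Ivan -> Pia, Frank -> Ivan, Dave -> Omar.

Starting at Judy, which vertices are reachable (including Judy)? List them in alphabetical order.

Start at Judy.
Its neighbours: Ivan, Pia.
Then their neighbours: Dave, Nora.
Then next layer: Frank, Omar.
Every vertex is now reached.

Dave, Frank, Ivan, Judy, Nora, Omar, Pia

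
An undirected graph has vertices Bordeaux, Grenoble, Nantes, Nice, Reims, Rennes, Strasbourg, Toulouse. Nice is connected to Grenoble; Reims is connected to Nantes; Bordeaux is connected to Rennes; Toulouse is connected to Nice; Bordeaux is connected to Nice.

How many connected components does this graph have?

From Bordeaux: component {Bordeaux, Grenoble, Nice, Rennes, Toulouse}.
From Nantes: component {Nantes, Reims}.
From Strasbourg: component {Strasbourg}.
That's 3 components.

3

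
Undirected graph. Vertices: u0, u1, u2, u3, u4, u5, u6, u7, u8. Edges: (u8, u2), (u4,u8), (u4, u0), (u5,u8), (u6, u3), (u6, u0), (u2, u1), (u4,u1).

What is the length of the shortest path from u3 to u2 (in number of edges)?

5

Distance 0: u3.
Distance 1: u6.
Distance 2: u0.
Distance 3: u4.
Distance 4: u1, u8.
Distance 5: u2, u5 — contains u2.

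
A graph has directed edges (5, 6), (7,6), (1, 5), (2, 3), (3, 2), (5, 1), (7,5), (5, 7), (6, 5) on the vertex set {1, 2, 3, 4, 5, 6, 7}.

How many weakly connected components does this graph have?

3

From 1: component {1, 5, 6, 7}.
From 2: component {2, 3}.
From 4: component {4}.
That's 3 components.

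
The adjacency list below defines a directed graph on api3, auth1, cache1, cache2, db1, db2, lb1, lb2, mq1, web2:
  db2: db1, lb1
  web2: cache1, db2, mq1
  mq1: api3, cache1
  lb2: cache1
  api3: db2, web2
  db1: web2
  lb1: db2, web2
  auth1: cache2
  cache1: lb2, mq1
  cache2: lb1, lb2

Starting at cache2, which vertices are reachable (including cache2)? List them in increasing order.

api3, cache1, cache2, db1, db2, lb1, lb2, mq1, web2

Start at cache2.
Its neighbours: lb1, lb2.
Then their neighbours: cache1, db2, web2.
Then next layer: db1, mq1.
Then next layer: api3.
Nothing further is reachable.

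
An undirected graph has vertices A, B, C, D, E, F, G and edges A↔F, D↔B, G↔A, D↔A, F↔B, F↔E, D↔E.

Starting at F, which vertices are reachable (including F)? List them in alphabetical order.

A, B, D, E, F, G

Start at F.
Its neighbours: A, B, E.
Then their neighbours: D, G.
Nothing further is reachable.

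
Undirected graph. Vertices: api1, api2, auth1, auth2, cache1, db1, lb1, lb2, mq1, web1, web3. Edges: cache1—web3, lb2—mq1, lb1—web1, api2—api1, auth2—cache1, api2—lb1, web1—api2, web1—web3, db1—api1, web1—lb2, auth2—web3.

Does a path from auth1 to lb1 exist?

No

auth1 has no edges, so nothing is reachable from it.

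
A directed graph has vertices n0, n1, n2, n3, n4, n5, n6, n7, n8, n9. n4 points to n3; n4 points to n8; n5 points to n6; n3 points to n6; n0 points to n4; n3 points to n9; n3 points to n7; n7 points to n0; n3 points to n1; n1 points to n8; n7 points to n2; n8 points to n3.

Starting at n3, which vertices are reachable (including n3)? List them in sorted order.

Start at n3.
Its neighbours: n1, n6, n7, n9.
Then their neighbours: n0, n2, n8.
Then next layer: n4.
Nothing further is reachable.

n0, n1, n2, n3, n4, n6, n7, n8, n9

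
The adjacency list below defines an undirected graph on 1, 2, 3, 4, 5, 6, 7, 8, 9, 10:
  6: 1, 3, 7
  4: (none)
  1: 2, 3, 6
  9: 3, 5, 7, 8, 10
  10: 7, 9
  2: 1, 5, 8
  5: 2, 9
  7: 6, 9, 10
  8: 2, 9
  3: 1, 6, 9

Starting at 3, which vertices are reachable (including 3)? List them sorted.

Start at 3.
Its neighbours: 1, 6, 9.
Then their neighbours: 2, 5, 7, 8, 10.
Nothing further is reachable.

1, 2, 3, 5, 6, 7, 8, 9, 10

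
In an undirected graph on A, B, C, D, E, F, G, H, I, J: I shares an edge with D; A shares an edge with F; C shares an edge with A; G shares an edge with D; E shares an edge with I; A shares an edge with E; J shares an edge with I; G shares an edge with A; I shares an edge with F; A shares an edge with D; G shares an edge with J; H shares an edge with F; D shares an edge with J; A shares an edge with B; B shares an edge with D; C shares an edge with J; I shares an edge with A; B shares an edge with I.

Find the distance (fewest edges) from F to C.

2

Distance 0: F.
Distance 1: A, H, I.
Distance 2: B, C, D, E, G, J — contains C.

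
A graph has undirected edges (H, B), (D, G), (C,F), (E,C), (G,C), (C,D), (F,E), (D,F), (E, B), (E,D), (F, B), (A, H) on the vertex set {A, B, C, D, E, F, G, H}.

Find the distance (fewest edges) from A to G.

5

Distance 0: A.
Distance 1: H.
Distance 2: B.
Distance 3: E, F.
Distance 4: C, D.
Distance 5: G — contains G.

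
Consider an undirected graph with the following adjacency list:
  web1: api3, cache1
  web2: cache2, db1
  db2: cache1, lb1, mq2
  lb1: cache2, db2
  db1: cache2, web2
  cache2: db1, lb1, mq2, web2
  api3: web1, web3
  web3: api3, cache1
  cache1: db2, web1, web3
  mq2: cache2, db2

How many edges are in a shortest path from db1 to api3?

Distance 0: db1.
Distance 1: cache2, web2.
Distance 2: lb1, mq2.
Distance 3: db2.
Distance 4: cache1.
Distance 5: web1, web3.
Distance 6: api3 — contains api3.

6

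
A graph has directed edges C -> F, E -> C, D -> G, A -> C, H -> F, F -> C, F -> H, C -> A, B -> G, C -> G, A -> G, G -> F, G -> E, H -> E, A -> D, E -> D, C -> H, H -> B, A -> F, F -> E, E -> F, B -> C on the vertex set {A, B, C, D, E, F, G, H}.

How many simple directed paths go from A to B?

21

A→C→F→H→B
A→C→G→E→F→H→B
A→C→G→F→H→B
A→C→H→B
A→D→G→E→C→F→H→B
A→D→G→E→C→H→B
A→D→G→E→F→C→H→B
A→D→G→E→F→H→B
... and 13 more.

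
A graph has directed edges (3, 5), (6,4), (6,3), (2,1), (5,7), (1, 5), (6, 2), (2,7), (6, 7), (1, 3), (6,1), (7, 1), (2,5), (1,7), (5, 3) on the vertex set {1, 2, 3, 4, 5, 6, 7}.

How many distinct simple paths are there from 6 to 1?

6

6→1
6→2→1
6→2→5→7→1
6→2→7→1
6→3→5→7→1
6→7→1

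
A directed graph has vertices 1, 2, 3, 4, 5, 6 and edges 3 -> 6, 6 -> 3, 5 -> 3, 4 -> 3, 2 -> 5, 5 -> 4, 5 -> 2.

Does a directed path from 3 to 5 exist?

Explore from 3.
Distance 1: reach 6.
The search from 3 is exhausted; no directed path reaches 5.

No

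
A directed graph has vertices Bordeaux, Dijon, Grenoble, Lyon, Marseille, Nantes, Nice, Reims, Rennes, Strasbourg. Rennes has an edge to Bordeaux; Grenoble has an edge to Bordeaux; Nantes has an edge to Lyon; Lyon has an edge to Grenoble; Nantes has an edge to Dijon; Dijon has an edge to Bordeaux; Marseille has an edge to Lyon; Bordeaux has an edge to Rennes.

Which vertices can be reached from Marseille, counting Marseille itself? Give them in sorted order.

Bordeaux, Grenoble, Lyon, Marseille, Rennes

Start at Marseille.
Its neighbours: Lyon.
Then their neighbours: Grenoble.
Then next layer: Bordeaux.
Then next layer: Rennes.
Nothing further is reachable.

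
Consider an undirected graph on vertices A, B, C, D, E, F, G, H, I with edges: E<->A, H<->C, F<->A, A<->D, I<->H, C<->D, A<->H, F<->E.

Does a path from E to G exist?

No

Explore from E.
Distance 1: reach A, F.
Distance 2: reach D, H.
Distance 3: reach C, I.
The search is exhausted without reaching G; it lies in a different component.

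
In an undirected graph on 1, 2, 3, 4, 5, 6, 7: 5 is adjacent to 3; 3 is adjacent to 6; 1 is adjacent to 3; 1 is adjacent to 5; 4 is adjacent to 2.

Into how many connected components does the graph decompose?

3

From 1: component {1, 3, 5, 6}.
From 2: component {2, 4}.
From 7: component {7}.
That's 3 components.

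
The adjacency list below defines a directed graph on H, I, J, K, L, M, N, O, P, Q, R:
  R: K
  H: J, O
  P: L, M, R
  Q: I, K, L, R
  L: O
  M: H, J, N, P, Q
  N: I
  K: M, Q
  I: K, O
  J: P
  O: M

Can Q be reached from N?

Explore from N.
Distance 1: reach I.
Distance 2: reach K, O.
Distance 3: reach M, Q.
Found Q.

Yes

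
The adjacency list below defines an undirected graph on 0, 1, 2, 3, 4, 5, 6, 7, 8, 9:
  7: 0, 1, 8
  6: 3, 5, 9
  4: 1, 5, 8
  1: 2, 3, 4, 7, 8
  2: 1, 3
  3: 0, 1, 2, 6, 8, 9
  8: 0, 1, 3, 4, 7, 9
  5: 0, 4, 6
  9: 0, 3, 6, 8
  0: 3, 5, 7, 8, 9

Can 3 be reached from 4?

Explore from 4.
Distance 1: reach 1, 5, 8.
Distance 2: reach 0, 2, 3, 6, 7, 9.
Found 3.

Yes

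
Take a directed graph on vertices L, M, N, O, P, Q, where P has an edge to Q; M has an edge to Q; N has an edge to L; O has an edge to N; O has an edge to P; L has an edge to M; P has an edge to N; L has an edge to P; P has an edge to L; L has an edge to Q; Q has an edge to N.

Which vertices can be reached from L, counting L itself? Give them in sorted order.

Start at L.
Its neighbours: M, P, Q.
Then their neighbours: N.
Nothing further is reachable.

L, M, N, P, Q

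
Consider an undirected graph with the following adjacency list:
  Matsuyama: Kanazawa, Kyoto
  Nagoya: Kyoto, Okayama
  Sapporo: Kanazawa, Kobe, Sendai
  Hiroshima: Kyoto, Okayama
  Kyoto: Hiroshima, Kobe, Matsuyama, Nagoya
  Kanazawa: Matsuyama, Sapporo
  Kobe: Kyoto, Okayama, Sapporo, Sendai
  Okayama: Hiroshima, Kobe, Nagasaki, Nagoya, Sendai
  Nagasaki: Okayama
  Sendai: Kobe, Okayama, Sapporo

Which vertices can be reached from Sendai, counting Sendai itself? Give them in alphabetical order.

Start at Sendai.
Its neighbours: Kobe, Okayama, Sapporo.
Then their neighbours: Hiroshima, Kanazawa, Kyoto, Nagasaki, Nagoya.
Then next layer: Matsuyama.
Every vertex is now reached.

Hiroshima, Kanazawa, Kobe, Kyoto, Matsuyama, Nagasaki, Nagoya, Okayama, Sapporo, Sendai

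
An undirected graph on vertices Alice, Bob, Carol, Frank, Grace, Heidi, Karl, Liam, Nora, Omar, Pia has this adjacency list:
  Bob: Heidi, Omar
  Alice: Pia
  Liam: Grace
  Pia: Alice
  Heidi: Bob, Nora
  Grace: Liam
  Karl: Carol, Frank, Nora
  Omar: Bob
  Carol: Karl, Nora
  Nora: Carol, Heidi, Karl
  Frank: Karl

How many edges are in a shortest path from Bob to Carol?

3

Distance 0: Bob.
Distance 1: Heidi, Omar.
Distance 2: Nora.
Distance 3: Carol, Karl — contains Carol.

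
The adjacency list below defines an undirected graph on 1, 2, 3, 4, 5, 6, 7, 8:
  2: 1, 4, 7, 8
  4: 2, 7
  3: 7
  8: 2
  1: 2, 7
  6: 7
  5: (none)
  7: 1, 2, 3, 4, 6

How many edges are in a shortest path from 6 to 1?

2

Distance 0: 6.
Distance 1: 7.
Distance 2: 1, 2, 3, 4 — contains 1.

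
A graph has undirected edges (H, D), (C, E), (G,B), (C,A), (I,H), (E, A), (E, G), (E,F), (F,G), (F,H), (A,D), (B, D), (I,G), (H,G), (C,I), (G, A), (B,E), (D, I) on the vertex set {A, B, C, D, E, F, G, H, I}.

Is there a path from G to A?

Explore from G.
Distance 1: reach A, B, E, F, H, I.
Found A.

Yes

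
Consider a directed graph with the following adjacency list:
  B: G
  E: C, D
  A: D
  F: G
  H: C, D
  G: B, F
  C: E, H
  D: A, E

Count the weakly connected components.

From A: component {A, C, D, E, H}.
From B: component {B, F, G}.
That's 2 components.

2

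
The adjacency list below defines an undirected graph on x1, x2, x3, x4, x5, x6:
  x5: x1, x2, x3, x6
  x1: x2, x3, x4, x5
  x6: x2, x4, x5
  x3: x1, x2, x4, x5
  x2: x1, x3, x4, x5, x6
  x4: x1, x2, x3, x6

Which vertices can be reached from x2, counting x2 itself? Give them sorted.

Start at x2.
Its neighbours: x1, x3, x4, x5, x6.
Every vertex is now reached.

x1, x2, x3, x4, x5, x6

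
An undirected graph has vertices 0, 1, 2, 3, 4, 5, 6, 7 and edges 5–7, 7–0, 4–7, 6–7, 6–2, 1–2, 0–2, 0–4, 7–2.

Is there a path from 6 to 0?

Yes

Explore from 6.
Distance 1: reach 2, 7.
Distance 2: reach 0, 1, 4, 5.
Found 0.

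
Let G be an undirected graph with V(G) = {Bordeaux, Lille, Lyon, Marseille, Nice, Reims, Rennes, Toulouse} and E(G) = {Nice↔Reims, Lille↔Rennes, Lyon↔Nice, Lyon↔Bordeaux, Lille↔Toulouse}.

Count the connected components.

From Bordeaux: component {Bordeaux, Lyon, Nice, Reims}.
From Lille: component {Lille, Rennes, Toulouse}.
From Marseille: component {Marseille}.
That's 3 components.

3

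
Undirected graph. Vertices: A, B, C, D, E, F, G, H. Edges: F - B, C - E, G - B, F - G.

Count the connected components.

From A: component {A}.
From B: component {B, F, G}.
From C: component {C, E}.
From D: component {D}.
From H: component {H}.
That's 5 components.

5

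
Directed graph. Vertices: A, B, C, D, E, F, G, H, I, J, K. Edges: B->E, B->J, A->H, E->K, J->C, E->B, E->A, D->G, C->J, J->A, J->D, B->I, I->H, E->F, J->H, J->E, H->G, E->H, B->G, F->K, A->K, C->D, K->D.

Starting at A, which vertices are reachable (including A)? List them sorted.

A, D, G, H, K

Start at A.
Its neighbours: H, K.
Then their neighbours: D, G.
Nothing further is reachable.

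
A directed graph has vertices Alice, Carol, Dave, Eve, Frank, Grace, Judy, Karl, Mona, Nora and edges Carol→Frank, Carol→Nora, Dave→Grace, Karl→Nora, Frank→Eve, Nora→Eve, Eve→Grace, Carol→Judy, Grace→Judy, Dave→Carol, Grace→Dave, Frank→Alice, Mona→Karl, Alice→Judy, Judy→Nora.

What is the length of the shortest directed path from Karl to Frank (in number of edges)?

Distance 0: Karl.
Distance 1: Nora.
Distance 2: Eve.
Distance 3: Grace.
Distance 4: Dave, Judy.
Distance 5: Carol.
Distance 6: Frank — contains Frank.

6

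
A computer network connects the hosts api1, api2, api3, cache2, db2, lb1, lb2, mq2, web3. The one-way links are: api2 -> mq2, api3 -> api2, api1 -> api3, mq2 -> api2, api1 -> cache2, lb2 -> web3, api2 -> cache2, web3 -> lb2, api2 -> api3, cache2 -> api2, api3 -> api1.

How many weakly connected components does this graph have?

4

From api1: component {api1, api2, api3, cache2, mq2}.
From db2: component {db2}.
From lb1: component {lb1}.
From lb2: component {lb2, web3}.
That's 4 components.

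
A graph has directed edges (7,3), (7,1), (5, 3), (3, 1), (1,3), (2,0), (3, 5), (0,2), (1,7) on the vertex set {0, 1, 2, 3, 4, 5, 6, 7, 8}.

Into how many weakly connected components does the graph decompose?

From 0: component {0, 2}.
From 1: component {1, 3, 5, 7}.
From 4: component {4}.
From 6: component {6}.
From 8: component {8}.
That's 5 components.

5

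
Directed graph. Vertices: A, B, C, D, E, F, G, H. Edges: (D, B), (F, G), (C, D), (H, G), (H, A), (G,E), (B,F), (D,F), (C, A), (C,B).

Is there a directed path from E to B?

E has no outgoing edges, so nothing is reachable from it.

No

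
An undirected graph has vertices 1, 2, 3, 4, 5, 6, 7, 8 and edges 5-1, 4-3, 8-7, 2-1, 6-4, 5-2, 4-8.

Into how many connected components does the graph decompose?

2

From 1: component {1, 2, 5}.
From 3: component {3, 4, 6, 7, 8}.
That's 2 components.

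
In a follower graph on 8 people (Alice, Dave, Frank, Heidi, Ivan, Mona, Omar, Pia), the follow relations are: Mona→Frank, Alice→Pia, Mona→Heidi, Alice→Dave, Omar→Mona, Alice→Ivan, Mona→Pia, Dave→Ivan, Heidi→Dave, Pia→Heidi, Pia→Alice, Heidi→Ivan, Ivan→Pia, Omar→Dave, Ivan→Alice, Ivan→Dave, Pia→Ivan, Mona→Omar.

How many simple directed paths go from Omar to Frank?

1

Omar→Mona→Frank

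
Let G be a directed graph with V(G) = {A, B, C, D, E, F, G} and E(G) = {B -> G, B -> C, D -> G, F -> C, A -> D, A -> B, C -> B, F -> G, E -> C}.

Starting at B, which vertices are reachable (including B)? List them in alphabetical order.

Start at B.
Its neighbours: C, G.
Nothing further is reachable.

B, C, G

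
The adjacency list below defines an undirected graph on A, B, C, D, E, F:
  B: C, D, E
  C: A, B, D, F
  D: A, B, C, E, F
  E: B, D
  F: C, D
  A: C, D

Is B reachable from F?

Explore from F.
Distance 1: reach C, D.
Distance 2: reach A, B, E.
Found B.

Yes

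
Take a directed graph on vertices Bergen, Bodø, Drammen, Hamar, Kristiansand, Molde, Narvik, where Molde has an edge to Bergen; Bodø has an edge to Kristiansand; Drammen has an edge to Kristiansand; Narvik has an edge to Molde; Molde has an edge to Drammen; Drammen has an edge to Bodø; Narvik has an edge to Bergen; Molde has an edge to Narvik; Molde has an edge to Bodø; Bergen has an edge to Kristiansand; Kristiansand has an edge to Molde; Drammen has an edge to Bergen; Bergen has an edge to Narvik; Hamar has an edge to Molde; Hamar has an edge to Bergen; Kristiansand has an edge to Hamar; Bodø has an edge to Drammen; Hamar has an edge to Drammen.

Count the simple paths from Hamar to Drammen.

7

Hamar→Bergen→Kristiansand→Molde→Bodø→Drammen
Hamar→Bergen→Kristiansand→Molde→Drammen
Hamar→Bergen→Narvik→Molde→Bodø→Drammen
Hamar→Bergen→Narvik→Molde→Drammen
Hamar→Drammen
Hamar→Molde→Bodø→Drammen
Hamar→Molde→Drammen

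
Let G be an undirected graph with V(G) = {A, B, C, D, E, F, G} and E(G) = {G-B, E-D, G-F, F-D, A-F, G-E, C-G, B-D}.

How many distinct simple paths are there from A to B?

4

A–F–D–B
A–F–D–E–G–B
A–F–G–B
A–F–G–E–D–B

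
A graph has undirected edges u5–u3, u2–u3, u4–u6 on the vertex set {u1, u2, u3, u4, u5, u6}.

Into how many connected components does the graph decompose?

3

From u1: component {u1}.
From u2: component {u2, u3, u5}.
From u4: component {u4, u6}.
That's 3 components.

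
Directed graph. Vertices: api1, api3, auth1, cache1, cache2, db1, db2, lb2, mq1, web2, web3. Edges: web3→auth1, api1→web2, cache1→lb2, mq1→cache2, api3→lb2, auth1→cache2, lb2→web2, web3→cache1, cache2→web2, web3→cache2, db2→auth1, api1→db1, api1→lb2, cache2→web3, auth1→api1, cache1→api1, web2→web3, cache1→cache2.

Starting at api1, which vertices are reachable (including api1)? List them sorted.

Start at api1.
Its neighbours: db1, lb2, web2.
Then their neighbours: web3.
Then next layer: auth1, cache1, cache2.
Nothing further is reachable.

api1, auth1, cache1, cache2, db1, lb2, web2, web3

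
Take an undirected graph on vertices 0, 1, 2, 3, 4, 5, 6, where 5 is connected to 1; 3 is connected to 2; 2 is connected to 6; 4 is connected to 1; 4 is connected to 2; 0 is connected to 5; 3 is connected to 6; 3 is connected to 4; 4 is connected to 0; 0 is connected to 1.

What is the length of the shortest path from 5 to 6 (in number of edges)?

4

Distance 0: 5.
Distance 1: 0, 1.
Distance 2: 4.
Distance 3: 2, 3.
Distance 4: 6 — contains 6.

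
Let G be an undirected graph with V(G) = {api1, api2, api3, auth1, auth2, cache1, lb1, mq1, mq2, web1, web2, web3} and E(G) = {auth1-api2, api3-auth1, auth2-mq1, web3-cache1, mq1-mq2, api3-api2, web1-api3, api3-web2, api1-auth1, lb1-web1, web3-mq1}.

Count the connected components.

2

From api1: component {api1, api2, api3, auth1, lb1, web1, web2}.
From auth2: component {auth2, cache1, mq1, mq2, web3}.
That's 2 components.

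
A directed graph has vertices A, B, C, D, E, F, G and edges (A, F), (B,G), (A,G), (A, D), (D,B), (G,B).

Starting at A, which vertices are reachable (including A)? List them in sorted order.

Start at A.
Its neighbours: D, F, G.
Then their neighbours: B.
Nothing further is reachable.

A, B, D, F, G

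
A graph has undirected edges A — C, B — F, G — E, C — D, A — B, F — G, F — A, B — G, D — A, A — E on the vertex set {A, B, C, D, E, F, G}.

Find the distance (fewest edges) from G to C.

3

Distance 0: G.
Distance 1: B, E, F.
Distance 2: A.
Distance 3: C, D — contains C.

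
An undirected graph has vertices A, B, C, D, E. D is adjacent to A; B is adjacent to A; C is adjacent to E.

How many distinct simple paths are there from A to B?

1

A–B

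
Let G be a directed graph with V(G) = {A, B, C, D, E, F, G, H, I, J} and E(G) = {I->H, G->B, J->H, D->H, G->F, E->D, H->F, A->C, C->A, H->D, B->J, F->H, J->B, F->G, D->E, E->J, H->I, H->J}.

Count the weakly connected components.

From A: component {A, C}.
From B: component {B, D, E, F, G, H, I, J}.
That's 2 components.

2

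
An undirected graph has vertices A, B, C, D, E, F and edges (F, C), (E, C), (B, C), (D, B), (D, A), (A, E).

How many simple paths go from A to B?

A–D–B
A–E–C–B

2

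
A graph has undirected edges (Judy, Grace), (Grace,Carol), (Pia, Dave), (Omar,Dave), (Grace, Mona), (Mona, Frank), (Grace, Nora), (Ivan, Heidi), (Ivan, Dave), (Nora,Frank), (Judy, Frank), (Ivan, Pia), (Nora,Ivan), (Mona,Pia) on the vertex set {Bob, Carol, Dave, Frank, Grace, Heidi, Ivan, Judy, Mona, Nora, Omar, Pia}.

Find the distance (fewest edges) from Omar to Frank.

4

Distance 0: Omar.
Distance 1: Dave.
Distance 2: Ivan, Pia.
Distance 3: Heidi, Mona, Nora.
Distance 4: Frank, Grace — contains Frank.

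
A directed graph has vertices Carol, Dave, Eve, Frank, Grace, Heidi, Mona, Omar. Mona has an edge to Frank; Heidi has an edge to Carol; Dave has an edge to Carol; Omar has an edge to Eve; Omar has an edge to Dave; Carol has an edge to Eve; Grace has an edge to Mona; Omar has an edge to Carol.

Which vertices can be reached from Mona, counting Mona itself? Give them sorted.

Frank, Mona

Start at Mona.
Its neighbours: Frank.
Nothing further is reachable.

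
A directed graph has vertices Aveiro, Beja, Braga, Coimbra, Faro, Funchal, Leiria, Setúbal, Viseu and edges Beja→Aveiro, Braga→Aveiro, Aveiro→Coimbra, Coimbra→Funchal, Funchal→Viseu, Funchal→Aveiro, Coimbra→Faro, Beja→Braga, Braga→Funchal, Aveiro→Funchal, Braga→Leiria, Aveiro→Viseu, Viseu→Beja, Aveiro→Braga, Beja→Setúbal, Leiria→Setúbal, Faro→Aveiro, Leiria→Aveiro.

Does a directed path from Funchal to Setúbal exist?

Explore from Funchal.
Distance 1: reach Aveiro, Viseu.
Distance 2: reach Beja, Braga, Coimbra.
Distance 3: reach Faro, Leiria, Setúbal.
Found Setúbal.

Yes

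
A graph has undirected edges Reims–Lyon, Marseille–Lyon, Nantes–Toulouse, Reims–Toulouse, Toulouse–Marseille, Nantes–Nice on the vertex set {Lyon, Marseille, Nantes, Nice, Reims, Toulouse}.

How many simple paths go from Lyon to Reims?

Lyon–Marseille–Toulouse–Reims
Lyon–Reims

2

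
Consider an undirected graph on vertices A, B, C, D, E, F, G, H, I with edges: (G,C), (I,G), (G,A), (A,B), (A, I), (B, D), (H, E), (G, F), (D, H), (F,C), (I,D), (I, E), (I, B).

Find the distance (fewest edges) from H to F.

Distance 0: H.
Distance 1: D, E.
Distance 2: B, I.
Distance 3: A, G.
Distance 4: C, F — contains F.

4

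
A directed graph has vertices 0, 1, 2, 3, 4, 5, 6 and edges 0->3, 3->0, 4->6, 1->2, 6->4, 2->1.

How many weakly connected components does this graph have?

From 0: component {0, 3}.
From 1: component {1, 2}.
From 4: component {4, 6}.
From 5: component {5}.
That's 4 components.

4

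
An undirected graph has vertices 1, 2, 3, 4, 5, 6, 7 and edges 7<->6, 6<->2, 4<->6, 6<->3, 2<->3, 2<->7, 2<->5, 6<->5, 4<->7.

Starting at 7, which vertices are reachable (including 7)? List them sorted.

Start at 7.
Its neighbours: 2, 4, 6.
Then their neighbours: 3, 5.
Nothing further is reachable.

2, 3, 4, 5, 6, 7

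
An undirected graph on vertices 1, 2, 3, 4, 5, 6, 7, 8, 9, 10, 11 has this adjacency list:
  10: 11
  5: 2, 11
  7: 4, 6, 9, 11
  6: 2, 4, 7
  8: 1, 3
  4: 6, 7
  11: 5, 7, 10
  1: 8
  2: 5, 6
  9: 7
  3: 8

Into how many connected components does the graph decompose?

2

From 1: component {1, 3, 8}.
From 2: component {2, 4, 5, 6, 7, 9, 10, 11}.
That's 2 components.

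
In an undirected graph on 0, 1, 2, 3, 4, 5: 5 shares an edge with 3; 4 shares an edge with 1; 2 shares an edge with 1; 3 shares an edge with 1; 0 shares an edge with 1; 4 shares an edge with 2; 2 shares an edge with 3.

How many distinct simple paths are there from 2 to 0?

2–1–0
2–3–1–0
2–4–1–0

3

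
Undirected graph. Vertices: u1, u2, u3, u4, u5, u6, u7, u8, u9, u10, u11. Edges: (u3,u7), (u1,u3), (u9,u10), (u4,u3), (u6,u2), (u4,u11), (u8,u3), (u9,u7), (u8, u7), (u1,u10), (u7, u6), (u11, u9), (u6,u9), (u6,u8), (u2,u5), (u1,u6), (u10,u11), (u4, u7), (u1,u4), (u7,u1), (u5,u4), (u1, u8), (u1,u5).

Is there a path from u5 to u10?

Explore from u5.
Distance 1: reach u1, u2, u4.
Distance 2: reach u3, u6, u7, u8, u10, u11.
Found u10.

Yes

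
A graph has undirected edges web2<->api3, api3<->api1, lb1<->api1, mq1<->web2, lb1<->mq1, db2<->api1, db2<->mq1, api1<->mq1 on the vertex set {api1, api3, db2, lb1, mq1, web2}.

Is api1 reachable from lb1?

Explore from lb1.
Distance 1: reach api1, mq1.
Found api1.

Yes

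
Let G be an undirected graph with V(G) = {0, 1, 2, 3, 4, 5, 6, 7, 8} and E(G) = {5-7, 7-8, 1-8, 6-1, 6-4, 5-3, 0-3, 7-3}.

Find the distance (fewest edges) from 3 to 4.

Distance 0: 3.
Distance 1: 0, 5, 7.
Distance 2: 8.
Distance 3: 1.
Distance 4: 6.
Distance 5: 4 — contains 4.

5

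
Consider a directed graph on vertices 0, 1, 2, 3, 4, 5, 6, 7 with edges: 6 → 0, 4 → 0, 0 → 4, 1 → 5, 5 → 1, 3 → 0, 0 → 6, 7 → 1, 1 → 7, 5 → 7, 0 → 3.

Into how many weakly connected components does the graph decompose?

From 0: component {0, 3, 4, 6}.
From 1: component {1, 5, 7}.
From 2: component {2}.
That's 3 components.

3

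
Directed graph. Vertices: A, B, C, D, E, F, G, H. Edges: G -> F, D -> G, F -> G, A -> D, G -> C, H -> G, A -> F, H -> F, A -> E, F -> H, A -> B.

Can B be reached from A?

Yes

Explore from A.
Distance 1: reach B, D, E, F.
Found B.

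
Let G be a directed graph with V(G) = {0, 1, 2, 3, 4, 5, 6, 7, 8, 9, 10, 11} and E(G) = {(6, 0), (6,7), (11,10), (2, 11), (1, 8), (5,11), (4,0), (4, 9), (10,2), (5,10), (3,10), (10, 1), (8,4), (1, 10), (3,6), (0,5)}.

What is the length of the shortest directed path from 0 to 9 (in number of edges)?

Distance 0: 0.
Distance 1: 5.
Distance 2: 10, 11.
Distance 3: 1, 2.
Distance 4: 8.
Distance 5: 4.
Distance 6: 9 — contains 9.

6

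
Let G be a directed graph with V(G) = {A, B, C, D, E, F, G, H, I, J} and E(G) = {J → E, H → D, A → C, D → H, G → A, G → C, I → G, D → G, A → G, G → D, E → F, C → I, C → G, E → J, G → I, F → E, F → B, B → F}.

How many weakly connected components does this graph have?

From A: component {A, C, D, G, H, I}.
From B: component {B, E, F, J}.
That's 2 components.

2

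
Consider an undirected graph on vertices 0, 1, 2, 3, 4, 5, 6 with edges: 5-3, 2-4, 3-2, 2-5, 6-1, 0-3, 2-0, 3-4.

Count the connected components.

From 0: component {0, 2, 3, 4, 5}.
From 1: component {1, 6}.
That's 2 components.

2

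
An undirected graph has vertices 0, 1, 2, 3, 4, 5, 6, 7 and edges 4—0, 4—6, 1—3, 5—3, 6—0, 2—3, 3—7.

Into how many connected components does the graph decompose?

From 0: component {0, 4, 6}.
From 1: component {1, 2, 3, 5, 7}.
That's 2 components.

2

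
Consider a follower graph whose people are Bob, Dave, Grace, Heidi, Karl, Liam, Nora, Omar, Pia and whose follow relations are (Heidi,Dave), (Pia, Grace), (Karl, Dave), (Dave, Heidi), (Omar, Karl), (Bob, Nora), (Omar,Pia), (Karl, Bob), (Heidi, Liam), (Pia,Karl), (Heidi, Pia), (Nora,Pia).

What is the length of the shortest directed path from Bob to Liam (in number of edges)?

Distance 0: Bob.
Distance 1: Nora.
Distance 2: Pia.
Distance 3: Grace, Karl.
Distance 4: Dave.
Distance 5: Heidi.
Distance 6: Liam — contains Liam.

6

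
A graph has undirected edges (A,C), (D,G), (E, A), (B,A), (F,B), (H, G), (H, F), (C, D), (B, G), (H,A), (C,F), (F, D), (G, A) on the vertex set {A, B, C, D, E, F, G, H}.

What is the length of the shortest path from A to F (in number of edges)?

Distance 0: A.
Distance 1: B, C, E, G, H.
Distance 2: D, F — contains F.

2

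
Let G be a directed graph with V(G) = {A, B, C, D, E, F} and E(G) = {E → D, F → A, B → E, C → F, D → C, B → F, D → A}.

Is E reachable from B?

Explore from B.
Distance 1: reach E, F.
Found E.

Yes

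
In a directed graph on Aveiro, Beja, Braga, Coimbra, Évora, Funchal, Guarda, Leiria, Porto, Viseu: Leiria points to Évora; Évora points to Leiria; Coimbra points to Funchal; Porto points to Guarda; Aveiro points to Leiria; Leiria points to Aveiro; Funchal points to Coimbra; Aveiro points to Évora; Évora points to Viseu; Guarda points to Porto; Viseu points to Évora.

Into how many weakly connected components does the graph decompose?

From Aveiro: component {Aveiro, Évora, Leiria, Viseu}.
From Beja: component {Beja}.
From Braga: component {Braga}.
From Coimbra: component {Coimbra, Funchal}.
From Guarda: component {Guarda, Porto}.
That's 5 components.

5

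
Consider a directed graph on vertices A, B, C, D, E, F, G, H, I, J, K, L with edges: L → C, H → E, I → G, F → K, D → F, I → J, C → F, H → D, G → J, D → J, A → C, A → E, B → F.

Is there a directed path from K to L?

K has no outgoing edges, so nothing is reachable from it.

No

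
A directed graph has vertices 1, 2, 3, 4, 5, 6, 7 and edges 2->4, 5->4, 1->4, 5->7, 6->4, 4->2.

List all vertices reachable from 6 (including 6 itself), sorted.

2, 4, 6

Start at 6.
Its neighbours: 4.
Then their neighbours: 2.
Nothing further is reachable.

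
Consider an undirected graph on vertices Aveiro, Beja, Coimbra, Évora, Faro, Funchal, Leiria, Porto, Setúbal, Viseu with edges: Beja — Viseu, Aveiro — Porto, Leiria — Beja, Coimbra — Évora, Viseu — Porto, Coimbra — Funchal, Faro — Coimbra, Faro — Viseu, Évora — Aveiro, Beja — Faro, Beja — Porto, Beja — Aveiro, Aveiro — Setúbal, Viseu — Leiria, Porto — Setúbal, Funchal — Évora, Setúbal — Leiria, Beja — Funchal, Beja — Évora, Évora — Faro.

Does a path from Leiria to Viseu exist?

Yes

Explore from Leiria.
Distance 1: reach Beja, Setúbal, Viseu.
Found Viseu.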